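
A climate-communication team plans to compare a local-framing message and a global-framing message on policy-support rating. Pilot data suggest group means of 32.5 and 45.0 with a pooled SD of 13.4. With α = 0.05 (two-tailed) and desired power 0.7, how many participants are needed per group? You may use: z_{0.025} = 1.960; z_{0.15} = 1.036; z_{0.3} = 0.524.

n = 15 per group

Cohen's d = |M₁ − M₂| / SD_pooled = |32.5 − 45.0| / 13.4 = 12.5 / 13.4 = 0.933.
For two independent groups with equal n: n = 2·((z_{α/2} + z_β) / d)².
z_{α/2} + z_β = 1.960 + 0.524 = 2.484.
n = 2 × (2.484 / 0.933)² = 2 × 2.662² = 2 × 7.09 = 14.2.
Round up to the next whole participant.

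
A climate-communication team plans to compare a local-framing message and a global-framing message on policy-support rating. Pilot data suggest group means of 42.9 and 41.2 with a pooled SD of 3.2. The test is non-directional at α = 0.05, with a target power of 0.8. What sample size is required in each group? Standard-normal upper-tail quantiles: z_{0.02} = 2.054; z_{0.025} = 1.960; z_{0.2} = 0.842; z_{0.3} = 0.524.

n = 56 per group

Cohen's d = |M₁ − M₂| / SD_pooled = |42.9 − 41.2| / 3.2 = 1.7 / 3.2 = 0.531.
For two independent groups with equal n: n = 2·((z_{α/2} + z_β) / d)².
z_{α/2} + z_β = 1.960 + 0.842 = 2.802.
n = 2 × (2.802 / 0.531)² = 2 × 5.277² = 2 × 27.84 = 55.7.
Round up to the next whole participant.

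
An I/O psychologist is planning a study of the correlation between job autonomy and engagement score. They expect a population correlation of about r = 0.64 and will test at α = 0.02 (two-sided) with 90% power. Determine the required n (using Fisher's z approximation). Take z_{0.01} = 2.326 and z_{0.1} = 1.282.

n = 26

Fisher's z: C = ½·ln((1+r)/(1−r)) = ½·ln(4.5556) = 0.7582.
n = ((z_{α/2} + z_β)/C)² + 3.
(2.326 + 1.282) / 0.7582 = 3.608 / 0.7582 = 4.759.
n = 4.759² + 3 = 22.64 + 3 = 25.6.
Round up.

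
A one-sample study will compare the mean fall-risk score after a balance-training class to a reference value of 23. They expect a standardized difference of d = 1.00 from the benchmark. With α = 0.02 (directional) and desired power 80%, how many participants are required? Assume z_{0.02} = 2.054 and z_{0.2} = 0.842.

For a one-sample test: n = ((z_{α} + z_β) / d)².
z_{α} + z_β = 2.054 + 0.842 = 2.896.
n = (2.896 / 1.00)² = 2.896² = 8.39.
Round up.

n = 9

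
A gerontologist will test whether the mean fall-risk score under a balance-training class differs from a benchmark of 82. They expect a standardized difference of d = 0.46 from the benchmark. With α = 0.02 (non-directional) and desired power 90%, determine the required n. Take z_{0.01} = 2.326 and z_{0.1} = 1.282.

n = 62

For a one-sample test: n = ((z_{α/2} + z_β) / d)².
z_{α/2} + z_β = 2.326 + 1.282 = 3.608.
n = (3.608 / 0.46)² = 7.843² = 61.52.
Round up.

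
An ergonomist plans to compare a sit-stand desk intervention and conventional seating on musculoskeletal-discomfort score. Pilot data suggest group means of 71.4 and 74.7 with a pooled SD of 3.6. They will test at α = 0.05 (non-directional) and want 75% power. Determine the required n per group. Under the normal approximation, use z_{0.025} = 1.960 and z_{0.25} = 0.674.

Cohen's d = |M₁ − M₂| / SD_pooled = |71.4 − 74.7| / 3.6 = 3.3 / 3.6 = 0.917.
For two independent groups with equal n: n = 2·((z_{α/2} + z_β) / d)².
z_{α/2} + z_β = 1.960 + 0.674 = 2.634.
n = 2 × (2.634 / 0.917)² = 2 × 2.872² = 2 × 8.25 = 16.5.
Round up to the next whole participant.

n = 17 per group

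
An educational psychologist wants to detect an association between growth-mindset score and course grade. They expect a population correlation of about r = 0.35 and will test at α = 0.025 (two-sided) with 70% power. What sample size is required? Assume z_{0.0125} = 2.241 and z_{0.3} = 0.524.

n = 61

Fisher's z: C = ½·ln((1+r)/(1−r)) = ½·ln(2.0769) = 0.3654.
n = ((z_{α/2} + z_β)/C)² + 3.
(2.241 + 0.524) / 0.3654 = 2.765 / 0.3654 = 7.567.
n = 7.567² + 3 = 57.26 + 3 = 60.3.
Round up.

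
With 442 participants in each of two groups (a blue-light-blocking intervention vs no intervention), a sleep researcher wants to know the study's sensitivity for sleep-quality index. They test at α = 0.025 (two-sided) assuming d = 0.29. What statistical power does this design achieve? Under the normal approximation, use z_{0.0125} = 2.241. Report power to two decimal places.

For two equal groups, power = Φ(d·√(n/2) − z_{α/2}).
d·√(n/2) = 0.29 × √(442/2) = 0.29 × 14.866 = 4.311.
z_β = 4.311 − 2.241 = 2.070.
Power = Φ(2.070) = 0.981.

power ≈ 0.98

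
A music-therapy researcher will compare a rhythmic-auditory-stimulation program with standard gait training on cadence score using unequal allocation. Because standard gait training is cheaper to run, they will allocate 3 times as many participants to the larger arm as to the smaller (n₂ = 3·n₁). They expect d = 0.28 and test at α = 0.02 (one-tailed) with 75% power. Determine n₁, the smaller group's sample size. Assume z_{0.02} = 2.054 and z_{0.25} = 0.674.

With allocation ratio k = n₂/n₁ = 3, Var(x̄₁−x̄₂) = σ²(1/n₁ + 1/(k·n₁)) = σ²·(k+1)/(k·n₁).
So n₁ = (1 + 1/k)·((z_{α} + z_β)/d)² = 1.333 × (2.728/0.28)².
n₁ = 1.333 × 94.92 = 126.6.
Round up: n₁ = 127, giving n₂ = 3 × 127 = 381.

n₁ = 127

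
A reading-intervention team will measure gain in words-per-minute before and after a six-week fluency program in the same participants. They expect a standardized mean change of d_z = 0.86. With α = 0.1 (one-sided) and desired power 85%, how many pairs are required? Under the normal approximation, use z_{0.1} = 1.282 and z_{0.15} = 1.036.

For a paired (one-sample on differences) test: n = ((z_{α} + z_β) / d)².
z_{α} + z_β = 1.282 + 1.036 = 2.318.
n = (2.318 / 0.86)² = 2.695² = 7.26.
Round up.

n = 8 pairs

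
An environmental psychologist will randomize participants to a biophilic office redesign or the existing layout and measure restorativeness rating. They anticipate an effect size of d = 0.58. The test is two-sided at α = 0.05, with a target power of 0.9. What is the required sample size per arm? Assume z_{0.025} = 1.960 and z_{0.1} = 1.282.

For two independent groups with equal n: n = 2·((z_{α/2} + z_β) / d)².
z_{α/2} + z_β = 1.960 + 1.282 = 3.242.
n = 2 × (3.242 / 0.58)² = 2 × 5.590² = 2 × 31.24 = 62.5.
Round up to the next whole participant.

n = 63 per group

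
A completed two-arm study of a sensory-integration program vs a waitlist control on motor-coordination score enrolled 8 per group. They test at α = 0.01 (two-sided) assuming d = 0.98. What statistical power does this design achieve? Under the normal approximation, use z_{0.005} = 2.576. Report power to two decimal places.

For two equal groups, power = Φ(d·√(n/2) − z_{α/2}).
d·√(n/2) = 0.98 × √(8/2) = 0.98 × 2.000 = 1.960.
z_β = 1.960 − 2.576 = -0.616.
Power = Φ(-0.616) = 0.269.

power ≈ 0.27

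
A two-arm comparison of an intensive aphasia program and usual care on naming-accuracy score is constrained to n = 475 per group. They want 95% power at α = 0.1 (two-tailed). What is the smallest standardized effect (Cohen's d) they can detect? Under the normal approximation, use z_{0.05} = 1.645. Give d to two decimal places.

d_min ≈ 0.21

For two independent groups of n = 475 each: d_min = (z_{α/2} + z_β)·√(2/n).
z-sum = 1.645 + 1.645 = 3.290.
d_min = 3.290 × √(2/475) = 3.290 × 0.0649 = 0.213.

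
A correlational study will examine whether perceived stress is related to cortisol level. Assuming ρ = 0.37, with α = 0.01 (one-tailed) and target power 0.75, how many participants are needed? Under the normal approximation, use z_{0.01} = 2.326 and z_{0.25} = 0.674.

Fisher's z: C = ½·ln((1+r)/(1−r)) = ½·ln(2.1746) = 0.3884.
n = ((z_{α} + z_β)/C)² + 3.
(2.326 + 0.674) / 0.3884 = 3.000 / 0.3884 = 7.724.
n = 7.724² + 3 = 59.66 + 3 = 62.7.
Round up.

n = 63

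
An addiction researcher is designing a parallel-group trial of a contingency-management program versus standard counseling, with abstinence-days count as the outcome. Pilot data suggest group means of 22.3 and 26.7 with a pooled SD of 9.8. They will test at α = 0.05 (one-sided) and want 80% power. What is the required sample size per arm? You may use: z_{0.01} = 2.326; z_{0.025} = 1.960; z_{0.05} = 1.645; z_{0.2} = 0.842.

Cohen's d = |M₁ − M₂| / SD_pooled = |22.3 − 26.7| / 9.8 = 4.4 / 9.8 = 0.449.
For two independent groups with equal n: n = 2·((z_{α} + z_β) / d)².
z_{α} + z_β = 1.645 + 0.842 = 2.487.
n = 2 × (2.487 / 0.449)² = 2 × 5.539² = 2 × 30.68 = 61.4.
Round up to the next whole participant.

n = 62 per group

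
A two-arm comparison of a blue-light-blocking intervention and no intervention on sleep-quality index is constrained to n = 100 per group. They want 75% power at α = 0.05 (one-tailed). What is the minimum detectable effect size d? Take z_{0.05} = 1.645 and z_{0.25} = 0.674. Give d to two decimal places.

For two independent groups of n = 100 each: d_min = (z_{α} + z_β)·√(2/n).
z-sum = 1.645 + 0.674 = 2.319.
d_min = 2.319 × √(2/100) = 2.319 × 0.1414 = 0.328.

d_min ≈ 0.33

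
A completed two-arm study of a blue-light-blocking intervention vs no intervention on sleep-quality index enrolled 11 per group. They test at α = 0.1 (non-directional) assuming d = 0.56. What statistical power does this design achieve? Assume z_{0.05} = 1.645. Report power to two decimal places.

For two equal groups, power = Φ(d·√(n/2) − z_{α/2}).
d·√(n/2) = 0.56 × √(11/2) = 0.56 × 2.345 = 1.313.
z_β = 1.313 − 1.645 = -0.332.
Power = Φ(-0.332) = 0.370.

power ≈ 0.37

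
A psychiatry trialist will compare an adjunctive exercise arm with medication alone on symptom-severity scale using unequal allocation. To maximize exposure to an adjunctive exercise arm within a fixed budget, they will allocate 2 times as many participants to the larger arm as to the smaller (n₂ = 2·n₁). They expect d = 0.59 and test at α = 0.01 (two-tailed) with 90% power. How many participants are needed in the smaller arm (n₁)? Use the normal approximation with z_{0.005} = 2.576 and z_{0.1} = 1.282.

With allocation ratio k = n₂/n₁ = 2, Var(x̄₁−x̄₂) = σ²(1/n₁ + 1/(k·n₁)) = σ²·(k+1)/(k·n₁).
So n₁ = (1 + 1/k)·((z_{α/2} + z_β)/d)² = 1.500 × (3.858/0.59)².
n₁ = 1.500 × 42.76 = 64.1.
Round up: n₁ = 65, giving n₂ = 2 × 65 = 130.

n₁ = 65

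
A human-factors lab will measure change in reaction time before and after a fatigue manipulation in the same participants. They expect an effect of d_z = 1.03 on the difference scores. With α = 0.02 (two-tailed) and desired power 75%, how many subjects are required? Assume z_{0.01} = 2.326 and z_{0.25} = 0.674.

n = 9 pairs

For a paired (one-sample on differences) test: n = ((z_{α/2} + z_β) / d)².
z_{α/2} + z_β = 2.326 + 0.674 = 3.000.
n = (3.000 / 1.03)² = 2.913² = 8.48.
Round up.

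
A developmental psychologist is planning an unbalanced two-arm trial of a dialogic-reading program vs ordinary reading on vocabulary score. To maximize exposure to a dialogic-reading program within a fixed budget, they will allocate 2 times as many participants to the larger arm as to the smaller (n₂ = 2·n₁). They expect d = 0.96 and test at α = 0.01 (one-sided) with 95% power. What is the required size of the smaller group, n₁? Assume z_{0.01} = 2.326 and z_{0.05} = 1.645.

n₁ = 26

With allocation ratio k = n₂/n₁ = 2, Var(x̄₁−x̄₂) = σ²(1/n₁ + 1/(k·n₁)) = σ²·(k+1)/(k·n₁).
So n₁ = (1 + 1/k)·((z_{α} + z_β)/d)² = 1.500 × (3.971/0.96)².
n₁ = 1.500 × 17.11 = 25.7.
Round up: n₁ = 26, giving n₂ = 2 × 26 = 52.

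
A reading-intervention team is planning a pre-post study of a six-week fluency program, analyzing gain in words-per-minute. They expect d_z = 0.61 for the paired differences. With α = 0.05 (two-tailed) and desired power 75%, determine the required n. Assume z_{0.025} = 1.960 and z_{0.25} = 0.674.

For a paired (one-sample on differences) test: n = ((z_{α/2} + z_β) / d)².
z_{α/2} + z_β = 1.960 + 0.674 = 2.634.
n = (2.634 / 0.61)² = 4.318² = 18.65.
Round up.

n = 19 pairs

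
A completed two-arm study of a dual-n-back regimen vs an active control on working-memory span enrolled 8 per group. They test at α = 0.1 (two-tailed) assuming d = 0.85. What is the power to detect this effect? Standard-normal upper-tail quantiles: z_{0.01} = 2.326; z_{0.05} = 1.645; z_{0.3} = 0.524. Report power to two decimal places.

For two equal groups, power = Φ(d·√(n/2) − z_{α/2}).
d·√(n/2) = 0.85 × √(8/2) = 0.85 × 2.000 = 1.700.
z_β = 1.700 − 1.645 = 0.055.
Power = Φ(0.055) = 0.522.

power ≈ 0.52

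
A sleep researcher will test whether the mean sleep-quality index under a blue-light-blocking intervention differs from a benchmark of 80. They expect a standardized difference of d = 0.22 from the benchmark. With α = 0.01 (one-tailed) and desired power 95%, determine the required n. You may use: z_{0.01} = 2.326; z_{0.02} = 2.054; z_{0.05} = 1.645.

For a one-sample test: n = ((z_{α} + z_β) / d)².
z_{α} + z_β = 2.326 + 1.645 = 3.971.
n = (3.971 / 0.22)² = 18.050² = 325.80.
Round up.

n = 326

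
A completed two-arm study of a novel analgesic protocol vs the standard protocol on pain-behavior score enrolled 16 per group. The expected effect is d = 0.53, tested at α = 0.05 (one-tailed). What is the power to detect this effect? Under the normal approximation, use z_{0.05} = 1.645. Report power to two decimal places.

power ≈ 0.44

For two equal groups, power = Φ(d·√(n/2) − z_{α}).
d·√(n/2) = 0.53 × √(16/2) = 0.53 × 2.828 = 1.499.
z_β = 1.499 − 1.645 = -0.146.
Power = Φ(-0.146) = 0.442.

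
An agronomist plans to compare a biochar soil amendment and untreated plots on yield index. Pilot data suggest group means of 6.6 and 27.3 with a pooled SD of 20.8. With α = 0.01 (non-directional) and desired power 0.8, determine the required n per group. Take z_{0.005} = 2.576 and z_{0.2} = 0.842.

n = 24 per group

Cohen's d = |M₁ − M₂| / SD_pooled = |6.6 − 27.3| / 20.8 = 20.7 / 20.8 = 0.995.
For two independent groups with equal n: n = 2·((z_{α/2} + z_β) / d)².
z_{α/2} + z_β = 2.576 + 0.842 = 3.418.
n = 2 × (3.418 / 0.995)² = 2 × 3.435² = 2 × 11.80 = 23.6.
Round up to the next whole participant.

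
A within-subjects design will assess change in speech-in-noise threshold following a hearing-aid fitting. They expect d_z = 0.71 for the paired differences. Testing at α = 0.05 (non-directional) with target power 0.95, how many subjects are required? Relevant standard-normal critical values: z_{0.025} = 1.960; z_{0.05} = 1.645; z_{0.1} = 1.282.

For a paired (one-sample on differences) test: n = ((z_{α/2} + z_β) / d)².
z_{α/2} + z_β = 1.960 + 1.645 = 3.605.
n = (3.605 / 0.71)² = 5.077² = 25.78.
Round up.

n = 26 pairs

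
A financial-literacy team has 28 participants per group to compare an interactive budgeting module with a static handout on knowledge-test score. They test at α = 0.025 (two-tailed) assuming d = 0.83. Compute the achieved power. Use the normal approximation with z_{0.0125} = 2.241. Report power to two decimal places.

power ≈ 0.81

For two equal groups, power = Φ(d·√(n/2) − z_{α/2}).
d·√(n/2) = 0.83 × √(28/2) = 0.83 × 3.742 = 3.106.
z_β = 3.106 − 2.241 = 0.865.
Power = Φ(0.865) = 0.806.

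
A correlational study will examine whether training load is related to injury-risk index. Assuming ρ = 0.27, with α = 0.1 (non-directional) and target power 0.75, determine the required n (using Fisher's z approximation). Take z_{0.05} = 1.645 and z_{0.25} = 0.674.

Fisher's z: C = ½·ln((1+r)/(1−r)) = ½·ln(1.7397) = 0.2769.
n = ((z_{α/2} + z_β)/C)² + 3.
(1.645 + 0.674) / 0.2769 = 2.319 / 0.2769 = 8.375.
n = 8.375² + 3 = 70.14 + 3 = 73.1.
Round up.

n = 74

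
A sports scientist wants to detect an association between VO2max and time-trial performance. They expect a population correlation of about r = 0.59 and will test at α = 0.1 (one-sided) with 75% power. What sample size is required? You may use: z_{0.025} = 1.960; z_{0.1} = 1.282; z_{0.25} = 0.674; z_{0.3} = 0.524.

n = 12

Fisher's z: C = ½·ln((1+r)/(1−r)) = ½·ln(3.8780) = 0.6777.
n = ((z_{α} + z_β)/C)² + 3.
(1.282 + 0.674) / 0.6777 = 1.956 / 0.6777 = 2.886.
n = 2.886² + 3 = 8.33 + 3 = 11.3.
Round up.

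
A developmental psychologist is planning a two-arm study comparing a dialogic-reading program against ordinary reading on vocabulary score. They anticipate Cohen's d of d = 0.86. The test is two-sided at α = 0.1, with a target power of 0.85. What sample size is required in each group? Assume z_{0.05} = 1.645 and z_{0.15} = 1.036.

n = 20 per group

For two independent groups with equal n: n = 2·((z_{α/2} + z_β) / d)².
z_{α/2} + z_β = 1.645 + 1.036 = 2.681.
n = 2 × (2.681 / 0.86)² = 2 × 3.117² = 2 × 9.72 = 19.4.
Round up to the next whole participant.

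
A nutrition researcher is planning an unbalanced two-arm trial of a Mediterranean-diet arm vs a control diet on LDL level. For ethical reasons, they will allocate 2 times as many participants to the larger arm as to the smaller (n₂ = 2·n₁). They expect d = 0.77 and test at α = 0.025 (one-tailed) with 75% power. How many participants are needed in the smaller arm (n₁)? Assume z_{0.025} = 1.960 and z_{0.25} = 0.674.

n₁ = 18

With allocation ratio k = n₂/n₁ = 2, Var(x̄₁−x̄₂) = σ²(1/n₁ + 1/(k·n₁)) = σ²·(k+1)/(k·n₁).
So n₁ = (1 + 1/k)·((z_{α} + z_β)/d)² = 1.500 × (2.634/0.77)².
n₁ = 1.500 × 11.70 = 17.6.
Round up: n₁ = 18, giving n₂ = 2 × 18 = 36.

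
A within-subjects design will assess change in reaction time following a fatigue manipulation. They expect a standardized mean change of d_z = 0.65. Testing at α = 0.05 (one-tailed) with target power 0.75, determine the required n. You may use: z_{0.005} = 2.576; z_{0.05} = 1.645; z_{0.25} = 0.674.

For a paired (one-sample on differences) test: n = ((z_{α} + z_β) / d)².
z_{α} + z_β = 1.645 + 0.674 = 2.319.
n = (2.319 / 0.65)² = 3.568² = 12.73.
Round up.

n = 13 pairs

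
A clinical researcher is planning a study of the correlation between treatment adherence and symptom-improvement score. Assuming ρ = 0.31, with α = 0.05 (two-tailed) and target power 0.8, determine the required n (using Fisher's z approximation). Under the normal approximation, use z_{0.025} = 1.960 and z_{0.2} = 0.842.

Fisher's z: C = ½·ln((1+r)/(1−r)) = ½·ln(1.8986) = 0.3205.
n = ((z_{α/2} + z_β)/C)² + 3.
(1.960 + 0.842) / 0.3205 = 2.802 / 0.3205 = 8.743.
n = 8.743² + 3 = 76.43 + 3 = 79.4.
Round up.

n = 80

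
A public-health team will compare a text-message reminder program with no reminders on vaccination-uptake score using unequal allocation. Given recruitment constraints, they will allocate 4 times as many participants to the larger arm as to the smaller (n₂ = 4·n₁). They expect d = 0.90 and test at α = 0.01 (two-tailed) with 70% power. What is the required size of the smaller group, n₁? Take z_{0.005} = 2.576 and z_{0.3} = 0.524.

With allocation ratio k = n₂/n₁ = 4, Var(x̄₁−x̄₂) = σ²(1/n₁ + 1/(k·n₁)) = σ²·(k+1)/(k·n₁).
So n₁ = (1 + 1/k)·((z_{α/2} + z_β)/d)² = 1.250 × (3.100/0.90)².
n₁ = 1.250 × 11.86 = 14.8.
Round up: n₁ = 15, giving n₂ = 4 × 15 = 60.

n₁ = 15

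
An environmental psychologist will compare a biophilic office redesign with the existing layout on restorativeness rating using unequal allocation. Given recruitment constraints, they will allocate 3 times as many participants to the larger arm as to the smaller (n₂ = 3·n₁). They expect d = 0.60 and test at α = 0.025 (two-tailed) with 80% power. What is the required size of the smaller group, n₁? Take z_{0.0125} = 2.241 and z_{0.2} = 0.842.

n₁ = 36

With allocation ratio k = n₂/n₁ = 3, Var(x̄₁−x̄₂) = σ²(1/n₁ + 1/(k·n₁)) = σ²·(k+1)/(k·n₁).
So n₁ = (1 + 1/k)·((z_{α/2} + z_β)/d)² = 1.333 × (3.083/0.60)².
n₁ = 1.333 × 26.40 = 35.2.
Round up: n₁ = 36, giving n₂ = 3 × 36 = 108.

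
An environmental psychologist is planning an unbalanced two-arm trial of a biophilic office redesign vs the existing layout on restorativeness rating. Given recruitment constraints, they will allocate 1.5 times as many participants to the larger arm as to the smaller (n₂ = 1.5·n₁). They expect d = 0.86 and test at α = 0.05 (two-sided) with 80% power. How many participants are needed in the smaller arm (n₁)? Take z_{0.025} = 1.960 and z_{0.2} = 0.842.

n₁ = 18

With allocation ratio k = n₂/n₁ = 1.5, Var(x̄₁−x̄₂) = σ²(1/n₁ + 1/(k·n₁)) = σ²·(k+1)/(k·n₁).
So n₁ = (1 + 1/k)·((z_{α/2} + z_β)/d)² = 1.667 × (2.802/0.86)².
n₁ = 1.667 × 10.62 = 17.7.
Round up: n₁ = 18, giving n₂ = 1.5 × 18 = 27.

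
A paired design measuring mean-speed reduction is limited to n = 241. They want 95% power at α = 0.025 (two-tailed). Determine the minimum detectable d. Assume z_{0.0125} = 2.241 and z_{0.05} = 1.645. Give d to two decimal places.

For a single sample (or paired design) of n = 241: d_min = (z_{α/2} + z_β)/√n.
z-sum = 2.241 + 1.645 = 3.886.
d_min = 3.886 / √241 = 3.886 / 15.524 = 0.250.

d_min ≈ 0.25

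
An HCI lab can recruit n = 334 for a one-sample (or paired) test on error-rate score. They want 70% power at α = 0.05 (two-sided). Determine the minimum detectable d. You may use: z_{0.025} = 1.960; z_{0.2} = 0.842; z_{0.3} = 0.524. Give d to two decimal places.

For a single sample (or paired design) of n = 334: d_min = (z_{α/2} + z_β)/√n.
z-sum = 1.960 + 0.524 = 2.484.
d_min = 2.484 / √334 = 2.484 / 18.276 = 0.136.

d_min ≈ 0.14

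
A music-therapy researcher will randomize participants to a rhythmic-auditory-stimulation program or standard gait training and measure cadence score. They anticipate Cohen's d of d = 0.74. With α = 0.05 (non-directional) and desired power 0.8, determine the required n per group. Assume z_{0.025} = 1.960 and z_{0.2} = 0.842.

n = 29 per group

For two independent groups with equal n: n = 2·((z_{α/2} + z_β) / d)².
z_{α/2} + z_β = 1.960 + 0.842 = 2.802.
n = 2 × (2.802 / 0.74)² = 2 × 3.786² = 2 × 14.34 = 28.7.
Round up to the next whole participant.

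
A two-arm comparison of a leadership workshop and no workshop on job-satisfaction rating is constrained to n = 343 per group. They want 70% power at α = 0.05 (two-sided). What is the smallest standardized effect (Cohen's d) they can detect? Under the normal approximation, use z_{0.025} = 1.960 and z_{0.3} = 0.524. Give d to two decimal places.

d_min ≈ 0.19

For two independent groups of n = 343 each: d_min = (z_{α/2} + z_β)·√(2/n).
z-sum = 1.960 + 0.524 = 2.484.
d_min = 2.484 × √(2/343) = 2.484 × 0.0764 = 0.190.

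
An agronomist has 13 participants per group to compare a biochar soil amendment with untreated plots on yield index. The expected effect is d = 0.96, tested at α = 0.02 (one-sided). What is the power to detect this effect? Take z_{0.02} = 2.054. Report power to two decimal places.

power ≈ 0.65

For two equal groups, power = Φ(d·√(n/2) − z_{α}).
d·√(n/2) = 0.96 × √(13/2) = 0.96 × 2.550 = 2.448.
z_β = 2.448 − 2.054 = 0.394.
Power = Φ(0.394) = 0.653.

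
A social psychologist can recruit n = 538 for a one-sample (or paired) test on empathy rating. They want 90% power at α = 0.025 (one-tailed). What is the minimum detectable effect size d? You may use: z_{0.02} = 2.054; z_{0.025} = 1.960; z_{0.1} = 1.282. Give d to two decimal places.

For a single sample (or paired design) of n = 538: d_min = (z_{α} + z_β)/√n.
z-sum = 1.960 + 1.282 = 3.242.
d_min = 3.242 / √538 = 3.242 / 23.195 = 0.140.

d_min ≈ 0.14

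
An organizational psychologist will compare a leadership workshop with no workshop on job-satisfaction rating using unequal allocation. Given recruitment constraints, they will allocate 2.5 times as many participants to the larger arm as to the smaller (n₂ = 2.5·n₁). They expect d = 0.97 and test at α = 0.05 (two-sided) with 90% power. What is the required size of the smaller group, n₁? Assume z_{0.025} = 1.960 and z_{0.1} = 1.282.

n₁ = 16

With allocation ratio k = n₂/n₁ = 2.5, Var(x̄₁−x̄₂) = σ²(1/n₁ + 1/(k·n₁)) = σ²·(k+1)/(k·n₁).
So n₁ = (1 + 1/k)·((z_{α/2} + z_β)/d)² = 1.400 × (3.242/0.97)².
n₁ = 1.400 × 11.17 = 15.6.
Round up: n₁ = 16, giving n₂ = 2.5 × 16 = 40.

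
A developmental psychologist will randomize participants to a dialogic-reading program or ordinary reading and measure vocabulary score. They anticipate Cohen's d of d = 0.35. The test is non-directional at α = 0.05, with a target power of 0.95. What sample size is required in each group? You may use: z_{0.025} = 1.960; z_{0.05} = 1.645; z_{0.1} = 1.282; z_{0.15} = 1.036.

n = 213 per group

For two independent groups with equal n: n = 2·((z_{α/2} + z_β) / d)².
z_{α/2} + z_β = 1.960 + 1.645 = 3.605.
n = 2 × (3.605 / 0.35)² = 2 × 10.300² = 2 × 106.09 = 212.2.
Round up to the next whole participant.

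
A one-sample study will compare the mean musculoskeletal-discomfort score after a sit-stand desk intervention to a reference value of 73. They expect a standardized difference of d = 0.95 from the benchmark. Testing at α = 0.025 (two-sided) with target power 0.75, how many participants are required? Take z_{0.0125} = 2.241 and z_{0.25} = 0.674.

n = 10

For a one-sample test: n = ((z_{α/2} + z_β) / d)².
z_{α/2} + z_β = 2.241 + 0.674 = 2.915.
n = (2.915 / 0.95)² = 3.068² = 9.42.
Round up.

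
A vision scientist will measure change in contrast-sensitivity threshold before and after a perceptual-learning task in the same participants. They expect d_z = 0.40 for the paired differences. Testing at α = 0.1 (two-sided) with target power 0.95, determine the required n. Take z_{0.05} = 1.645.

n = 68 pairs

For a paired (one-sample on differences) test: n = ((z_{α/2} + z_β) / d)².
z_{α/2} + z_β = 1.645 + 1.645 = 3.290.
n = (3.290 / 0.40)² = 8.225² = 67.65.
Round up.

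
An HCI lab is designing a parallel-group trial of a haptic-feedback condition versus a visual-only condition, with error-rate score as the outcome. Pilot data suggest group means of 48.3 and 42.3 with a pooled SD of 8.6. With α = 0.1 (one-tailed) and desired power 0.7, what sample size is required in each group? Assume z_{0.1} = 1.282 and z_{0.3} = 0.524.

n = 14 per group

Cohen's d = |M₁ − M₂| / SD_pooled = |48.3 − 42.3| / 8.6 = 6.0 / 8.6 = 0.698.
For two independent groups with equal n: n = 2·((z_{α} + z_β) / d)².
z_{α} + z_β = 1.282 + 0.524 = 1.806.
n = 2 × (1.806 / 0.698)² = 2 × 2.587² = 2 × 6.69 = 13.4.
Round up to the next whole participant.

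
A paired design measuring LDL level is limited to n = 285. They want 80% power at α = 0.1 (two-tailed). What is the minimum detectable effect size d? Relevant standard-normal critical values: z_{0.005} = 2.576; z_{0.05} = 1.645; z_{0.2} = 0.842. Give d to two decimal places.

d_min ≈ 0.15

For a single sample (or paired design) of n = 285: d_min = (z_{α/2} + z_β)/√n.
z-sum = 1.645 + 0.842 = 2.487.
d_min = 2.487 / √285 = 2.487 / 16.882 = 0.147.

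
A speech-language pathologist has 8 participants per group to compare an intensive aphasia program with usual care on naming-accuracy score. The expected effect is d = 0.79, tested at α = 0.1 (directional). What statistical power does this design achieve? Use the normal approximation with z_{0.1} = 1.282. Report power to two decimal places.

power ≈ 0.62

For two equal groups, power = Φ(d·√(n/2) − z_{α}).
d·√(n/2) = 0.79 × √(8/2) = 0.79 × 2.000 = 1.580.
z_β = 1.580 − 1.282 = 0.298.
Power = Φ(0.298) = 0.617.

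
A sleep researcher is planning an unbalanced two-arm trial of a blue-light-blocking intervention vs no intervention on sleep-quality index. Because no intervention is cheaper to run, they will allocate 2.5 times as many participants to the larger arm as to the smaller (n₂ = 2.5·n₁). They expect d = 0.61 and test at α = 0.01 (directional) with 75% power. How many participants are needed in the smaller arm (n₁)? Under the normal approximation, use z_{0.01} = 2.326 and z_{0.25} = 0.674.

With allocation ratio k = n₂/n₁ = 2.5, Var(x̄₁−x̄₂) = σ²(1/n₁ + 1/(k·n₁)) = σ²·(k+1)/(k·n₁).
So n₁ = (1 + 1/k)·((z_{α} + z_β)/d)² = 1.400 × (3.000/0.61)².
n₁ = 1.400 × 24.19 = 33.9.
Round up: n₁ = 34, giving n₂ = 2.5 × 34 = 85.

n₁ = 34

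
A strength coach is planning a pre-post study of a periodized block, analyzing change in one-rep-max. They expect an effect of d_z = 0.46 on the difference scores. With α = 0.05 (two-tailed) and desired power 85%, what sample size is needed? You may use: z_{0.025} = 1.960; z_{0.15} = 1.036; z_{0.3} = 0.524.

For a paired (one-sample on differences) test: n = ((z_{α/2} + z_β) / d)².
z_{α/2} + z_β = 1.960 + 1.036 = 2.996.
n = (2.996 / 0.46)² = 6.513² = 42.42.
Round up.

n = 43 pairs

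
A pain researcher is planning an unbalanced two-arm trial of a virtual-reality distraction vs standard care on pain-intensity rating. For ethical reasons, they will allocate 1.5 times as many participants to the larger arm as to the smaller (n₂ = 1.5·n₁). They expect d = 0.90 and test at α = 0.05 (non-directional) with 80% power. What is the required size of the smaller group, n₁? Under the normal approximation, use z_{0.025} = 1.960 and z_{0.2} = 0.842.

With allocation ratio k = n₂/n₁ = 1.5, Var(x̄₁−x̄₂) = σ²(1/n₁ + 1/(k·n₁)) = σ²·(k+1)/(k·n₁).
So n₁ = (1 + 1/k)·((z_{α/2} + z_β)/d)² = 1.667 × (2.802/0.90)².
n₁ = 1.667 × 9.69 = 16.2.
Round up: n₁ = 17, giving n₂ = ⌈1.5 × 17⌉ = ⌈25.5⌉ = 26.

n₁ = 17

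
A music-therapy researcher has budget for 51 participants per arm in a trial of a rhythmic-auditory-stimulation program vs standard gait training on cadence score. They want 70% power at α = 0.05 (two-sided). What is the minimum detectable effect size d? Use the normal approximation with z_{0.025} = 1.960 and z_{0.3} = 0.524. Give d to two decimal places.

For two independent groups of n = 51 each: d_min = (z_{α/2} + z_β)·√(2/n).
z-sum = 1.960 + 0.524 = 2.484.
d_min = 2.484 × √(2/51) = 2.484 × 0.1980 = 0.492.

d_min ≈ 0.49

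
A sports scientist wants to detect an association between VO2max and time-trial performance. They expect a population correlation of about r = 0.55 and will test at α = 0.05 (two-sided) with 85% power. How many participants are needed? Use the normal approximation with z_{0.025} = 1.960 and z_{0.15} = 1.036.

Fisher's z: C = ½·ln((1+r)/(1−r)) = ½·ln(3.4444) = 0.6184.
n = ((z_{α/2} + z_β)/C)² + 3.
(1.960 + 1.036) / 0.6184 = 2.996 / 0.6184 = 4.845.
n = 4.845² + 3 = 23.47 + 3 = 26.5.
Round up.

n = 27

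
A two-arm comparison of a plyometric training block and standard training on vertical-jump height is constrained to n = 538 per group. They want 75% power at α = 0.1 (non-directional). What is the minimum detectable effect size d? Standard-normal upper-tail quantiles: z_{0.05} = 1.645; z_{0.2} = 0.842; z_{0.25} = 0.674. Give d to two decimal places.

For two independent groups of n = 538 each: d_min = (z_{α/2} + z_β)·√(2/n).
z-sum = 1.645 + 0.674 = 2.319.
d_min = 2.319 × √(2/538) = 2.319 × 0.0610 = 0.141.

d_min ≈ 0.14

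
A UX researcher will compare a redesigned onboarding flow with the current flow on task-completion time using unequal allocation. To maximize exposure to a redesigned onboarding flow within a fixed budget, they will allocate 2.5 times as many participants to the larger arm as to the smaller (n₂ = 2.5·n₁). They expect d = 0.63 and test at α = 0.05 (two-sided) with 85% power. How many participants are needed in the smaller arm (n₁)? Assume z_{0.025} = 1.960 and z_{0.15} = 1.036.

n₁ = 32

With allocation ratio k = n₂/n₁ = 2.5, Var(x̄₁−x̄₂) = σ²(1/n₁ + 1/(k·n₁)) = σ²·(k+1)/(k·n₁).
So n₁ = (1 + 1/k)·((z_{α/2} + z_β)/d)² = 1.400 × (2.996/0.63)².
n₁ = 1.400 × 22.62 = 31.7.
Round up: n₁ = 32, giving n₂ = 2.5 × 32 = 80.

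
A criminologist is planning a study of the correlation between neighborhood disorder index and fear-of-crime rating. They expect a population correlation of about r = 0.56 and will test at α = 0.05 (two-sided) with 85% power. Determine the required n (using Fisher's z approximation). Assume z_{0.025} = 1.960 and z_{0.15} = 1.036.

n = 26

Fisher's z: C = ½·ln((1+r)/(1−r)) = ½·ln(3.5455) = 0.6328.
n = ((z_{α/2} + z_β)/C)² + 3.
(1.960 + 1.036) / 0.6328 = 2.996 / 0.6328 = 4.735.
n = 4.735² + 3 = 22.42 + 3 = 25.4.
Round up.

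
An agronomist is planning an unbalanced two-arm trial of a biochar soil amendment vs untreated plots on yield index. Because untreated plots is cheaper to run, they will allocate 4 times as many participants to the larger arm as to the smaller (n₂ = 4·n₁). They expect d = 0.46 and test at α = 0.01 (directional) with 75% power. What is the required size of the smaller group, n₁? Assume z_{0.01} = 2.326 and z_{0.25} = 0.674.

n₁ = 54

With allocation ratio k = n₂/n₁ = 4, Var(x̄₁−x̄₂) = σ²(1/n₁ + 1/(k·n₁)) = σ²·(k+1)/(k·n₁).
So n₁ = (1 + 1/k)·((z_{α} + z_β)/d)² = 1.250 × (3.000/0.46)².
n₁ = 1.250 × 42.53 = 53.2.
Round up: n₁ = 54, giving n₂ = 4 × 54 = 216.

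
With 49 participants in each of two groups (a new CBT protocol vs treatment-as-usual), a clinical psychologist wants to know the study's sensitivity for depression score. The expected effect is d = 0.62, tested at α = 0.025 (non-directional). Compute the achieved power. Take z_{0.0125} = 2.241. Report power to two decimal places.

For two equal groups, power = Φ(d·√(n/2) − z_{α/2}).
d·√(n/2) = 0.62 × √(49/2) = 0.62 × 4.950 = 3.069.
z_β = 3.069 − 2.241 = 0.828.
Power = Φ(0.828) = 0.796.

power ≈ 0.80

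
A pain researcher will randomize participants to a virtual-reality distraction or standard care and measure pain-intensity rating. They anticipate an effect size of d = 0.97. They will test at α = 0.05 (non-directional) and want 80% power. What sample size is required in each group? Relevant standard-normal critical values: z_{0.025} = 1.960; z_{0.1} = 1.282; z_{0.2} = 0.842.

n = 17 per group

For two independent groups with equal n: n = 2·((z_{α/2} + z_β) / d)².
z_{α/2} + z_β = 1.960 + 0.842 = 2.802.
n = 2 × (2.802 / 0.97)² = 2 × 2.889² = 2 × 8.34 = 16.7.
Round up to the next whole participant.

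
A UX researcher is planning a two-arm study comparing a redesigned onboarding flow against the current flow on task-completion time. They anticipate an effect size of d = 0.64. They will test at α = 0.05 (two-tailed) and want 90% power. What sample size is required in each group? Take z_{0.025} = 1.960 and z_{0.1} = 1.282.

For two independent groups with equal n: n = 2·((z_{α/2} + z_β) / d)².
z_{α/2} + z_β = 1.960 + 1.282 = 3.242.
n = 2 × (3.242 / 0.64)² = 2 × 5.066² = 2 × 25.66 = 51.3.
Round up to the next whole participant.

n = 52 per group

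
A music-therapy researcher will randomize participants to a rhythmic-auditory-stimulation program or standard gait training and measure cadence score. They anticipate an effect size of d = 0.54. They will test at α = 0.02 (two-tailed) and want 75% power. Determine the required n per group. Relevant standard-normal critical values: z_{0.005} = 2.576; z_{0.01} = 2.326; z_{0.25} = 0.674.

For two independent groups with equal n: n = 2·((z_{α/2} + z_β) / d)².
z_{α/2} + z_β = 2.326 + 0.674 = 3.000.
n = 2 × (3.000 / 0.54)² = 2 × 5.556² = 2 × 30.86 = 61.7.
Round up to the next whole participant.

n = 62 per group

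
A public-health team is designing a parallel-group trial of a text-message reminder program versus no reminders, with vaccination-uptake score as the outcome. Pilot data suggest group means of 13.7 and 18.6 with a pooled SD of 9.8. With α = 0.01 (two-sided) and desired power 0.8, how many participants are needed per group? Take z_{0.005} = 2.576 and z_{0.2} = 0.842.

n = 94 per group

Cohen's d = |M₁ − M₂| / SD_pooled = |13.7 − 18.6| / 9.8 = 4.9 / 9.8 = 0.500.
For two independent groups with equal n: n = 2·((z_{α/2} + z_β) / d)².
z_{α/2} + z_β = 2.576 + 0.842 = 3.418.
n = 2 × (3.418 / 0.500)² = 2 × 6.836² = 2 × 46.73 = 93.5.
Round up to the next whole participant.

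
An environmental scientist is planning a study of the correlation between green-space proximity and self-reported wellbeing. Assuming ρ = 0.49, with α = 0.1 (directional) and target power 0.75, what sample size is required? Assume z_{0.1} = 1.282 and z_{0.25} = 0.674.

n = 17

Fisher's z: C = ½·ln((1+r)/(1−r)) = ½·ln(2.9216) = 0.5361.
n = ((z_{α} + z_β)/C)² + 3.
(1.282 + 0.674) / 0.5361 = 1.956 / 0.5361 = 3.649.
n = 3.649² + 3 = 13.31 + 3 = 16.3.
Round up.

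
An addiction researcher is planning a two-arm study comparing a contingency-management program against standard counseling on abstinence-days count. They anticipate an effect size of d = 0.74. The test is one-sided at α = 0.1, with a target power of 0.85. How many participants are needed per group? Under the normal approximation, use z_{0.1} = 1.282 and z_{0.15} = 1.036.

For two independent groups with equal n: n = 2·((z_{α} + z_β) / d)².
z_{α} + z_β = 1.282 + 1.036 = 2.318.
n = 2 × (2.318 / 0.74)² = 2 × 3.132² = 2 × 9.81 = 19.6.
Round up to the next whole participant.

n = 20 per group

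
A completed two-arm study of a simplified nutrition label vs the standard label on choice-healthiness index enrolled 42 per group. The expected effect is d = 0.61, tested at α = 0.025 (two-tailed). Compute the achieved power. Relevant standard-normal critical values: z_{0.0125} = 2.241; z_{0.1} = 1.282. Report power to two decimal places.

For two equal groups, power = Φ(d·√(n/2) − z_{α/2}).
d·√(n/2) = 0.61 × √(42/2) = 0.61 × 4.583 = 2.795.
z_β = 2.795 − 2.241 = 0.554.
Power = Φ(0.554) = 0.710.

power ≈ 0.71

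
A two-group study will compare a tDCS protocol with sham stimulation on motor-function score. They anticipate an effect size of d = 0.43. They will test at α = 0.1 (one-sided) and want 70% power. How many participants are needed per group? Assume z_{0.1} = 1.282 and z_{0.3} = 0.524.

n = 36 per group

For two independent groups with equal n: n = 2·((z_{α} + z_β) / d)².
z_{α} + z_β = 1.282 + 0.524 = 1.806.
n = 2 × (1.806 / 0.43)² = 2 × 4.200² = 2 × 17.64 = 35.3.
Round up to the next whole participant.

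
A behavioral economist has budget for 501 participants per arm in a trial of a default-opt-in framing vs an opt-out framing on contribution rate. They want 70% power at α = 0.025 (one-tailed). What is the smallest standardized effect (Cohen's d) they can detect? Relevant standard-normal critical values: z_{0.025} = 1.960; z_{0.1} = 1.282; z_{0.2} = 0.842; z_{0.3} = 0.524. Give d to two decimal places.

d_min ≈ 0.16

For two independent groups of n = 501 each: d_min = (z_{α} + z_β)·√(2/n).
z-sum = 1.960 + 0.524 = 2.484.
d_min = 2.484 × √(2/501) = 2.484 × 0.0632 = 0.157.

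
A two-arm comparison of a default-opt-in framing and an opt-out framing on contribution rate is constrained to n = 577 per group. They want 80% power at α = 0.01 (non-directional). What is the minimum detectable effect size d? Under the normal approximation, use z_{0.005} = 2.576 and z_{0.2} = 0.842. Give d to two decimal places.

For two independent groups of n = 577 each: d_min = (z_{α/2} + z_β)·√(2/n).
z-sum = 2.576 + 0.842 = 3.418.
d_min = 3.418 × √(2/577) = 3.418 × 0.0589 = 0.201.

d_min ≈ 0.20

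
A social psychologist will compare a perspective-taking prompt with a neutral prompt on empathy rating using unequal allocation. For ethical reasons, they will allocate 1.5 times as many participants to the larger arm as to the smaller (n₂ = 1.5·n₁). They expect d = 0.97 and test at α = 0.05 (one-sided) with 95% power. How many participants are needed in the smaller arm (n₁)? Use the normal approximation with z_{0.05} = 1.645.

With allocation ratio k = n₂/n₁ = 1.5, Var(x̄₁−x̄₂) = σ²(1/n₁ + 1/(k·n₁)) = σ²·(k+1)/(k·n₁).
So n₁ = (1 + 1/k)·((z_{α} + z_β)/d)² = 1.667 × (3.290/0.97)².
n₁ = 1.667 × 11.50 = 19.2.
Round up: n₁ = 20, giving n₂ = 1.5 × 20 = 30.

n₁ = 20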